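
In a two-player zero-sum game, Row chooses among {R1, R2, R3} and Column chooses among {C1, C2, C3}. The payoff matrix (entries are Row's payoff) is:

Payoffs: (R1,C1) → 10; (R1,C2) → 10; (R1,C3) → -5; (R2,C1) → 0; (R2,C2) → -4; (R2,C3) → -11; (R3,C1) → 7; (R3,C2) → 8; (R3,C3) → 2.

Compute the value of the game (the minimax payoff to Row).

Row minima: R1 → -5, R2 → -11, R3 → 2; maximin = 2.
Column maxima: C1 → 10, C2 → 10, C3 → 2; minimax = 2.
Since maximin = minimax = 2, there is a saddle point and the value is 2.

2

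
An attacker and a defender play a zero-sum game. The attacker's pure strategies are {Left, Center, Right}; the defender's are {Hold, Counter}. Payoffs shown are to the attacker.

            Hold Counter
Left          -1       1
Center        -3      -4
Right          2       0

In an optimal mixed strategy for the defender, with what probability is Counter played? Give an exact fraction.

Row minima: Left → -1, Center → -4, Right → 0; maximin = 0.
Column maxima: Hold → 2, Counter → 1; minimax = 1.
0 ≠ 1, so there is no saddle point; optimal play is mixed.
Center is strictly dominated by Left, so the attacker never plays it.
On the remaining 2×2 (Left, Right vs Hold, Counter):
Let the attacker play Left with probability p. Expected payoff against Hold: (-1)p + 2(1−p) = −3p + 2; against Counter: 1p + 0(1−p) = p.
Setting these equal: −3p + 2 = p ⇒ −4p = -2 ⇒ p = 1/2, and the value is (-3)·(1/2) + 2 = 1/2.
For the defender: with q = P(Hold), equating Left's and Right's payoffs gives −2q + 1 = 2q ⇒ q = 1/4.

3/4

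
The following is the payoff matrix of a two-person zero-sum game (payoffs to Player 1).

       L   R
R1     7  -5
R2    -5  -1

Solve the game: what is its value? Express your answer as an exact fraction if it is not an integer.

-2

Row minima: R1 → -5, R2 → -5; maximin = -5.
Column maxima: L → 7, R → -1; minimax = -1.
-5 ≠ -1, so there is no saddle point; optimal play is mixed.
Let Player 1 play R1 with probability p. Expected payoff against L: 7p + (-5)(1−p) = 12p − 5; against R: (-5)p + (-1)(1−p) = −4p − 1.
Setting these equal: 12p − 5 = −4p − 1 ⇒ 16p = 4 ⇒ p = 1/4, and the value is (12)·(1/4) − 5 = -2.
For Player 2: with q = P(L), equating R1's and R2's payoffs gives 12q − 5 = −4q − 1 ⇒ q = 1/4.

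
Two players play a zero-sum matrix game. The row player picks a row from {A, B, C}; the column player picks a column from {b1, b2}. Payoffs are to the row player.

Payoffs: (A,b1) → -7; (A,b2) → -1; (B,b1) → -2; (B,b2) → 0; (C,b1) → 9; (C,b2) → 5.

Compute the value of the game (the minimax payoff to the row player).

5

Row minima: A → -7, B → -2, C → 5; maximin = 5.
Column maxima: b1 → 9, b2 → 5; minimax = 5.
Since maximin = minimax = 5, there is a saddle point and the value is 5.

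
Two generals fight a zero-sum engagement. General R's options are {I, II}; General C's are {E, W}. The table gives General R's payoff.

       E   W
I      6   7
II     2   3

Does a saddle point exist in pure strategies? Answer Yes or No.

Row minima: I → 6, II → 2; maximin = 6.
Column maxima: E → 6, W → 7; minimax = 6.
maximin = minimax = 6, so a saddle point exists.

Yes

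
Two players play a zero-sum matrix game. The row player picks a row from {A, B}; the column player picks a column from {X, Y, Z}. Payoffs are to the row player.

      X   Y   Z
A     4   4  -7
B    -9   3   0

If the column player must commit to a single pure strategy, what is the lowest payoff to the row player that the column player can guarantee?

0

Column maxima: X → 4, Y → 4, Z → 0.
The smallest of these is 0.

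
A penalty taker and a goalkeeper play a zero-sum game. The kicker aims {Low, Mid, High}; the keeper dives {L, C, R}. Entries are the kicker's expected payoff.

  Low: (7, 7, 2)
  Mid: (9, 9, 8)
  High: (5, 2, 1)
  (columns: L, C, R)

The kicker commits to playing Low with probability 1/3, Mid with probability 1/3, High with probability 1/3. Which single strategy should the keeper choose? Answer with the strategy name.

If the keeper plays L, the kicker's expected payoff is (1/3)·7 + (1/3)·9 + (1/3)·5 = 7.
If the keeper plays C, the kicker's expected payoff is (1/3)·7 + (1/3)·9 + (1/3)·2 = 6.
If the keeper plays R, the kicker's expected payoff is (1/3)·2 + (1/3)·8 + (1/3)·1 = 11/3.
The keeper minimizes the kicker's payoff; the smallest is 11/3, so the best response is R.

R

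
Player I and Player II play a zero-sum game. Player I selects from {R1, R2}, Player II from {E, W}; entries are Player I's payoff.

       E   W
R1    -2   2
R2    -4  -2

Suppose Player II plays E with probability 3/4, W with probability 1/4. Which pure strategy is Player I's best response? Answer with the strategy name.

R1

Expected payoff of R1: (3/4)·(-2) + (1/4)·2 = -1.
Expected payoff of R2: (3/4)·(-4) + (1/4)·(-2) = -7/2.
The largest is -1, so Player I's best response is R1.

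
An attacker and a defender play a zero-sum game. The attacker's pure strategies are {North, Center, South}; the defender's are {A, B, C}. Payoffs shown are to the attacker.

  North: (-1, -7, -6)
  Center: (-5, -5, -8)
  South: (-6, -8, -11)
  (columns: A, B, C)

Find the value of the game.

Row minima: North → -7, Center → -8, South → -11; maximin = -7.
Column maxima: A → -1, B → -5, C → -6; minimax = -6.
-7 ≠ -6, so there is no saddle point; optimal play is mixed.
South is strictly dominated by North, so the attacker never plays it.
A is strictly dominated by C (it gives the attacker strictly more in every row), so the defender never plays it.
On the remaining 2×2 (North, Center vs B, C):
Let the attacker play North with probability p. Expected payoff against B: (-7)p + (-5)(1−p) = −2p − 5; against C: (-6)p + (-8)(1−p) = 2p − 8.
Setting these equal: −2p − 5 = 2p − 8 ⇒ −4p = -3 ⇒ p = 3/4, and the value is (-2)·(3/4) − 5 = -13/2.
For the defender: with q = P(B), equating North's and Center's payoffs gives −q − 6 = 3q − 8 ⇒ q = 1/2.

-13/2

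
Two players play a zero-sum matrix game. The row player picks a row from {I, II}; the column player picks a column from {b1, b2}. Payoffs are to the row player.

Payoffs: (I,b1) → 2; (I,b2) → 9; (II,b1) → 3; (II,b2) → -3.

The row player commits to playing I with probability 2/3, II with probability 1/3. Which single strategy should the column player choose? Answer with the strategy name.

If the column player plays b1, the row player's expected payoff is (2/3)·2 + (1/3)·3 = 7/3.
If the column player plays b2, the row player's expected payoff is (2/3)·9 + (1/3)·(-3) = 5.
The column player minimizes the row player's payoff; the smallest is 7/3, so the best response is b1.

b1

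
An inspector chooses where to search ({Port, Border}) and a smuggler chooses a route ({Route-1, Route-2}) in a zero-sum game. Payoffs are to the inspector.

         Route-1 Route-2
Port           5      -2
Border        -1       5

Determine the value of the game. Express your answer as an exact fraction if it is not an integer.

Row minima: Port → -2, Border → -1; maximin = -1.
Column maxima: Route-1 → 5, Route-2 → 5; minimax = 5.
-1 ≠ 5, so there is no saddle point; optimal play is mixed.
Let the inspector play Port with probability p. Expected payoff against Route-1: 5p + (-1)(1−p) = 6p − 1; against Route-2: (-2)p + 5(1−p) = −7p + 5.
Setting these equal: 6p − 1 = −7p + 5 ⇒ 13p = 6 ⇒ p = 6/13, and the value is (6)·(6/13) − 1 = 23/13.
For the smuggler: with q = P(Route-1), equating Port's and Border's payoffs gives 7q − 2 = −6q + 5 ⇒ q = 7/13.

23/13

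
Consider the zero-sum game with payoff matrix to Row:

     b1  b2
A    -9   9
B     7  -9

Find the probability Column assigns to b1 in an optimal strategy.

9/17

Row minima: A → -9, B → -9; maximin = -9.
Column maxima: b1 → 7, b2 → 9; minimax = 7.
-9 ≠ 7, so there is no saddle point; optimal play is mixed.
Let Row play A with probability p. Expected payoff against b1: (-9)p + 7(1−p) = −16p + 7; against b2: 9p + (-9)(1−p) = 18p − 9.
Setting these equal: −16p + 7 = 18p − 9 ⇒ −34p = -16 ⇒ p = 8/17, and the value is (-16)·(8/17) + 7 = -9/17.
For Column: with q = P(b1), equating A's and B's payoffs gives −18q + 9 = 16q − 9 ⇒ q = 9/17.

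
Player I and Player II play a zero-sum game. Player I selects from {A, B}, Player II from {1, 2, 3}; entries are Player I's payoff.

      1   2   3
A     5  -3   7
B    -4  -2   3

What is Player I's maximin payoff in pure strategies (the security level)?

-3

Row minima: A → -3, B → -4.
The best of these is -3.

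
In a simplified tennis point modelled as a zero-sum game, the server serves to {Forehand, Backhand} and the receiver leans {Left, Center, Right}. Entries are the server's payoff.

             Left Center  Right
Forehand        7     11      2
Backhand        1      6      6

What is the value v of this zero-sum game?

4

Row minima: Forehand → 2, Backhand → 1; maximin = 2.
Column maxima: Left → 7, Center → 11, Right → 6; minimax = 6.
2 ≠ 6, so there is no saddle point; optimal play is mixed.
Center is strictly dominated by Left (it gives the server strictly more in every row), so the receiver never plays it.
On the remaining 2×2 (Forehand, Backhand vs Left, Right):
Let the server play Forehand with probability p. Expected payoff against Left: 7p + 1(1−p) = 6p + 1; against Right: 2p + 6(1−p) = −4p + 6.
Setting these equal: 6p + 1 = −4p + 6 ⇒ 10p = 5 ⇒ p = 1/2, and the value is (6)·(1/2) + 1 = 4.
For the receiver: with q = P(Left), equating Forehand's and Backhand's payoffs gives 5q + 2 = −5q + 6 ⇒ q = 2/5.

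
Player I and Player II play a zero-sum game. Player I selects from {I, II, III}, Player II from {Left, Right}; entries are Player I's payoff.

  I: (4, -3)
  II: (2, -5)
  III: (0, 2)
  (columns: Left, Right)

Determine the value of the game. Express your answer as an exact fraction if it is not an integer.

Row minima: I → -3, II → -5, III → 0; maximin = 0.
Column maxima: Left → 4, Right → 2; minimax = 2.
0 ≠ 2, so there is no saddle point; optimal play is mixed.
II is strictly dominated by I, so Player I never plays it.
On the remaining 2×2 (I, III vs Left, Right):
Let Player I play I with probability p. Expected payoff against Left: 4p + 0(1−p) = 4p; against Right: (-3)p + 2(1−p) = −5p + 2.
Setting these equal: 4p = −5p + 2 ⇒ 9p = 2 ⇒ p = 2/9, and the value is (4)·(2/9) = 8/9.
For Player II: with q = P(Left), equating I's and III's payoffs gives 7q − 3 = −2q + 2 ⇒ q = 5/9.

8/9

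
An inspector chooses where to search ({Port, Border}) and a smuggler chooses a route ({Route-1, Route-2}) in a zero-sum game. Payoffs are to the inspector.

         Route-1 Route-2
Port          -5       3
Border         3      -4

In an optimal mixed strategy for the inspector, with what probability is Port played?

7/15

Row minima: Port → -5, Border → -4; maximin = -4.
Column maxima: Route-1 → 3, Route-2 → 3; minimax = 3.
-4 ≠ 3, so there is no saddle point; optimal play is mixed.
Let the inspector play Port with probability p. Expected payoff against Route-1: (-5)p + 3(1−p) = −8p + 3; against Route-2: 3p + (-4)(1−p) = 7p − 4.
Setting these equal: −8p + 3 = 7p − 4 ⇒ −15p = -7 ⇒ p = 7/15, and the value is (-8)·(7/15) + 3 = -11/15.
For the smuggler: with q = P(Route-1), equating Port's and Border's payoffs gives −8q + 3 = 7q − 4 ⇒ q = 7/15.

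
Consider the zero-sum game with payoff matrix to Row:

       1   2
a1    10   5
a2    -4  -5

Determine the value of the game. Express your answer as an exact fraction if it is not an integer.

5

Row minima: a1 → 5, a2 → -5; maximin = 5.
Column maxima: 1 → 10, 2 → 5; minimax = 5.
Since maximin = minimax = 5, there is a saddle point and the value is 5.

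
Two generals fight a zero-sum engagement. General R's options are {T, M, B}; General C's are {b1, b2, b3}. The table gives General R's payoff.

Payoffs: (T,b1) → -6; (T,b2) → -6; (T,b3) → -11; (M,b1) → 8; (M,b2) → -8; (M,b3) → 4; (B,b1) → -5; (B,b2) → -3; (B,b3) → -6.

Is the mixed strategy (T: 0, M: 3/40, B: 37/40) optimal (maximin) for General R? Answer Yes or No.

No

Against b1 this mix gives (3/40)·8 + (37/40)·(-5) = -161/40.
Against b2 this mix gives (3/40)·(-8) + (37/40)·(-3) = -27/8.
Against b3 this mix gives (3/40)·4 + (37/40)·(-6) = -21/4.
General C will play b3, holding General R to -21/4. Shifting weight toward the row that does better against b3 would raise this floor (the equalizing mix achieves -4 against both b3 and b2), so the proposed strategy is not optimal.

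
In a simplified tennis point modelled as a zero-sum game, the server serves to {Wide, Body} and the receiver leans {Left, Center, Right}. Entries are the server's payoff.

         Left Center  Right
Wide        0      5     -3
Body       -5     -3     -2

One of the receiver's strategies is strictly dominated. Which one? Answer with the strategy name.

Center

Left holds the server's payoff strictly below Center in every row: 0 < 5, -5 < -3.
So Center is strictly dominated for the receiver.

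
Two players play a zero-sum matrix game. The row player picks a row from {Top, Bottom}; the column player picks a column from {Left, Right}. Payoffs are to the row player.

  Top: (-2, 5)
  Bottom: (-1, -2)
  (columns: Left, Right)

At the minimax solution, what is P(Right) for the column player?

Row minima: Top → -2, Bottom → -2; maximin = -2.
Column maxima: Left → -1, Right → 5; minimax = -1.
-2 ≠ -1, so there is no saddle point; optimal play is mixed.
Let the row player play Top with probability p. Expected payoff against Left: (-2)p + (-1)(1−p) = −p − 1; against Right: 5p + (-2)(1−p) = 7p − 2.
Setting these equal: −p − 1 = 7p − 2 ⇒ −8p = -1 ⇒ p = 1/8, and the value is (-1)·(1/8) − 1 = -9/8.
For the column player: with q = P(Left), equating Top's and Bottom's payoffs gives −7q + 5 = q − 2 ⇒ q = 7/8.

1/8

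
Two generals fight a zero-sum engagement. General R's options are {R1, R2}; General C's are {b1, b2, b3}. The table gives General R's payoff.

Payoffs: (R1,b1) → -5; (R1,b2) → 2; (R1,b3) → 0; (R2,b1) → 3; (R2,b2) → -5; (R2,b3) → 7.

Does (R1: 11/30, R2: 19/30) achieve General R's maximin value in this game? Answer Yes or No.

Against b1 this mix gives (11/30)·(-5) + (19/30)·3 = 1/15.
Against b2 this mix gives (11/30)·2 + (19/30)·(-5) = -73/30.
Against b3 this mix gives (11/30)·0 + (19/30)·7 = 133/30.
General C will play b2, holding General R to -73/30. Shifting weight toward the row that does better against b2 would raise this floor (the equalizing mix achieves -19/15 against both b2 and b1), so the proposed strategy is not optimal.

No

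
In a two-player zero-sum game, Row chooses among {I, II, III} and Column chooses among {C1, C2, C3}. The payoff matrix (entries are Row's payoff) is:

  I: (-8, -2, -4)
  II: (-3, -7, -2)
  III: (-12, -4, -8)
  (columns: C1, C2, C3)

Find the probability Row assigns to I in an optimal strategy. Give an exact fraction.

Row minima: I → -8, II → -7, III → -12; maximin = -7.
Column maxima: C1 → -3, C2 → -2, C3 → -2; minimax = -3.
-7 ≠ -3, so there is no saddle point; optimal play is mixed.
III is strictly dominated by I, so Row never plays it.
C3 is strictly dominated by C1 (it gives Row strictly more in every row), so Column never plays it.
On the remaining 2×2 (I, II vs C1, C2):
Let Row play I with probability p. Expected payoff against C1: (-8)p + (-3)(1−p) = −5p − 3; against C2: (-2)p + (-7)(1−p) = 5p − 7.
Setting these equal: −5p − 3 = 5p − 7 ⇒ −10p = -4 ⇒ p = 2/5, and the value is (-5)·(2/5) − 3 = -5.
For Column: with q = P(C1), equating I's and II's payoffs gives −6q − 2 = 4q − 7 ⇒ q = 1/2.

2/5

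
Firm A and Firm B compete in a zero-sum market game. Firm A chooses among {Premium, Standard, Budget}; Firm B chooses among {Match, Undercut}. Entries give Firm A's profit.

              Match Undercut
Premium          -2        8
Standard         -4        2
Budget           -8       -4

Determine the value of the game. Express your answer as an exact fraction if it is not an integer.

-2

Row minima: Premium → -2, Standard → -4, Budget → -8; maximin = -2.
Column maxima: Match → -2, Undercut → 8; minimax = -2.
Since maximin = minimax = -2, there is a saddle point and the value is -2.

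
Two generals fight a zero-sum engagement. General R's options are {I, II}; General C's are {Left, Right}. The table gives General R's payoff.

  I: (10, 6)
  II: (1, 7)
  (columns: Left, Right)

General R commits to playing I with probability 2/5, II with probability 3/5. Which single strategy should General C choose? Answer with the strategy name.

If General C plays Left, General R's expected payoff is (2/5)·10 + (3/5)·1 = 23/5.
If General C plays Right, General R's expected payoff is (2/5)·6 + (3/5)·7 = 33/5.
General C minimizes General R's payoff; the smallest is 23/5, so the best response is Left.

Left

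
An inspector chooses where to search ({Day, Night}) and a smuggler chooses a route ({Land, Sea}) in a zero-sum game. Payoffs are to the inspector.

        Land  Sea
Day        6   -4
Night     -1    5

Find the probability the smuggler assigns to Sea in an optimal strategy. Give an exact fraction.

Row minima: Day → -4, Night → -1; maximin = -1.
Column maxima: Land → 6, Sea → 5; minimax = 5.
-1 ≠ 5, so there is no saddle point; optimal play is mixed.
Let the inspector play Day with probability p. Expected payoff against Land: 6p + (-1)(1−p) = 7p − 1; against Sea: (-4)p + 5(1−p) = −9p + 5.
Setting these equal: 7p − 1 = −9p + 5 ⇒ 16p = 6 ⇒ p = 3/8, and the value is (7)·(3/8) − 1 = 13/8.
For the smuggler: with q = P(Land), equating Day's and Night's payoffs gives 10q − 4 = −6q + 5 ⇒ q = 9/16.

7/16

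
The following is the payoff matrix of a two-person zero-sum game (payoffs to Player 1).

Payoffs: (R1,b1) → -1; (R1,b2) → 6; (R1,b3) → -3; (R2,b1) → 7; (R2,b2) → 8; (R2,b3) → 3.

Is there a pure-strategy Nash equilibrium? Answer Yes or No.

Row minima: R1 → -3, R2 → 3; maximin = 3.
Column maxima: b1 → 7, b2 → 8, b3 → 3; minimax = 3.
maximin = minimax = 3, so a saddle point exists.

Yes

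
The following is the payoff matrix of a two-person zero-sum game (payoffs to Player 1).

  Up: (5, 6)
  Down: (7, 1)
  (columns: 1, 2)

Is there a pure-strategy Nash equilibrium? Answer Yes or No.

Row minima: Up → 5, Down → 1; maximin = 5.
Column maxima: 1 → 7, 2 → 6; minimax = 6.
5 ≠ 6, so no pure-strategy equilibrium exists.

No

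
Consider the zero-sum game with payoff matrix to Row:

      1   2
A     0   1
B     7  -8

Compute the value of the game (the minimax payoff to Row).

Row minima: A → 0, B → -8; maximin = 0.
Column maxima: 1 → 7, 2 → 1; minimax = 1.
0 ≠ 1, so there is no saddle point; optimal play is mixed.
Let Row play A with probability p. Expected payoff against 1: 0p + 7(1−p) = −7p + 7; against 2: 1p + (-8)(1−p) = 9p − 8.
Setting these equal: −7p + 7 = 9p − 8 ⇒ −16p = -15 ⇒ p = 15/16, and the value is (-7)·(15/16) + 7 = 7/16.
For Column: with q = P(1), equating A's and B's payoffs gives −q + 1 = 15q − 8 ⇒ q = 9/16.

7/16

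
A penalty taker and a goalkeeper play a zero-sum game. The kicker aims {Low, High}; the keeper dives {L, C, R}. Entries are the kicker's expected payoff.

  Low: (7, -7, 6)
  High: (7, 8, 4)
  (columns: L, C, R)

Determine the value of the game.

Row minima: Low → -7, High → 4; maximin = 4.
Column maxima: L → 7, C → 8, R → 6; minimax = 6.
4 ≠ 6, so there is no saddle point; optimal play is mixed.
L is strictly dominated by R (it gives the kicker strictly more in every row), so the keeper never plays it.
On the remaining 2×2 (Low, High vs C, R):
Let the kicker play Low with probability p. Expected payoff against C: (-7)p + 8(1−p) = −15p + 8; against R: 6p + 4(1−p) = 2p + 4.
Setting these equal: −15p + 8 = 2p + 4 ⇒ −17p = -4 ⇒ p = 4/17, and the value is (-15)·(4/17) + 8 = 76/17.
For the keeper: with q = P(C), equating Low's and High's payoffs gives −13q + 6 = 4q + 4 ⇒ q = 2/17.

76/17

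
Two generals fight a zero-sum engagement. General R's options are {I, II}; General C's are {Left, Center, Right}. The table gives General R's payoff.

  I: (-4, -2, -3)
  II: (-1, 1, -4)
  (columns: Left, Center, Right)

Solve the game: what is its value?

Row minima: I → -4, II → -4; maximin = -4.
Column maxima: Left → -1, Center → 1, Right → -3; minimax = -3.
-4 ≠ -3, so there is no saddle point; optimal play is mixed.
Center is strictly dominated by Left (it gives General R strictly more in every row), so General C never plays it.
On the remaining 2×2 (I, II vs Left, Right):
Let General R play I with probability p. Expected payoff against Left: (-4)p + (-1)(1−p) = −3p − 1; against Right: (-3)p + (-4)(1−p) = p − 4.
Setting these equal: −3p − 1 = p − 4 ⇒ −4p = -3 ⇒ p = 3/4, and the value is (-3)·(3/4) − 1 = -13/4.
For General C: with q = P(Left), equating I's and II's payoffs gives −q − 3 = 3q − 4 ⇒ q = 1/4.

-13/4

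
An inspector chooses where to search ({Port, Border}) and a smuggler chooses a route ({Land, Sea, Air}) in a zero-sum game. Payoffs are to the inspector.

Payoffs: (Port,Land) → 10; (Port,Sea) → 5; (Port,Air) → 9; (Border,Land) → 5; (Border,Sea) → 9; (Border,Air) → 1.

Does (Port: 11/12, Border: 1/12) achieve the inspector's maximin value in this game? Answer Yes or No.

No

Against Land this mix gives (11/12)·10 + (1/12)·5 = 115/12.
Against Sea this mix gives (11/12)·5 + (1/12)·9 = 16/3.
Against Air this mix gives (11/12)·9 + (1/12)·1 = 25/3.
The smuggler will play Sea, holding the inspector to 16/3. Shifting weight toward the row that does better against Sea would raise this floor (the equalizing mix achieves 19/3 against both Sea and Air), so the proposed strategy is not optimal.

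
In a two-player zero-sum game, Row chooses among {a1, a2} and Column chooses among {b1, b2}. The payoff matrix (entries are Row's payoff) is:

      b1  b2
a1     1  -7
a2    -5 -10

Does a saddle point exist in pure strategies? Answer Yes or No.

Row minima: a1 → -7, a2 → -10; maximin = -7.
Column maxima: b1 → 1, b2 → -7; minimax = -7.
maximin = minimax = -7, so a saddle point exists.

Yes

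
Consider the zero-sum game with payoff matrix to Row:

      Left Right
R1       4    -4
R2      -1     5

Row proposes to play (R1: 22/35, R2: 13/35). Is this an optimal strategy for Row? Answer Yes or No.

No

Against Left this mix gives (22/35)·4 + (13/35)·(-1) = 15/7.
Against Right this mix gives (22/35)·(-4) + (13/35)·5 = -23/35.
Column will play Right, holding Row to -23/35. Shifting weight toward the row that does better against Right would raise this floor (the equalizing mix achieves 8/7 against both Right and Left), so the proposed strategy is not optimal.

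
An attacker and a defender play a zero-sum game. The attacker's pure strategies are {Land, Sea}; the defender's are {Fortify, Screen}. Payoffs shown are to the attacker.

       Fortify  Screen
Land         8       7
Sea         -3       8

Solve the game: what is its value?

85/12

Row minima: Land → 7, Sea → -3; maximin = 7.
Column maxima: Fortify → 8, Screen → 8; minimax = 8.
7 ≠ 8, so there is no saddle point; optimal play is mixed.
Let the attacker play Land with probability p. Expected payoff against Fortify: 8p + (-3)(1−p) = 11p − 3; against Screen: 7p + 8(1−p) = −p + 8.
Setting these equal: 11p − 3 = −p + 8 ⇒ 12p = 11 ⇒ p = 11/12, and the value is (11)·(11/12) − 3 = 85/12.
For the defender: with q = P(Fortify), equating Land's and Sea's payoffs gives q + 7 = −11q + 8 ⇒ q = 1/12.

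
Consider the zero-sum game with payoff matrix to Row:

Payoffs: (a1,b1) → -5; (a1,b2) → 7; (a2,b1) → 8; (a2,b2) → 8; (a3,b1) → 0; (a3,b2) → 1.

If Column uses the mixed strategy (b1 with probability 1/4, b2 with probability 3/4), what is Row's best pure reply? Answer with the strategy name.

Expected payoff of a1: (1/4)·(-5) + (3/4)·7 = 4.
Expected payoff of a2: (1/4)·8 + (3/4)·8 = 8.
Expected payoff of a3: (1/4)·0 + (3/4)·1 = 3/4.
The largest is 8, so Row's best response is a2.

a2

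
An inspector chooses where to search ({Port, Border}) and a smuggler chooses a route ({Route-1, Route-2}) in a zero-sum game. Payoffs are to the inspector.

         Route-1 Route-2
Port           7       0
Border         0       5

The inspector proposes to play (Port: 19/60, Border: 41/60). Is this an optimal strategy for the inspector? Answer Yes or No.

Against Route-1 this mix gives (19/60)·7 + (41/60)·0 = 133/60.
Against Route-2 this mix gives (19/60)·0 + (41/60)·5 = 41/12.
The smuggler will play Route-1, holding the inspector to 133/60. Shifting weight toward the row that does better against Route-1 would raise this floor (the equalizing mix achieves 35/12 against both Route-1 and Route-2), so the proposed strategy is not optimal.

No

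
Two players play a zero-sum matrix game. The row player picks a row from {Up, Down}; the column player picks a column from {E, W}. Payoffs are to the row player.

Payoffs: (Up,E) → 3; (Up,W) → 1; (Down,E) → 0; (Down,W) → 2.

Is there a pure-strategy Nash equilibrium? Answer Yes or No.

Row minima: Up → 1, Down → 0; maximin = 1.
Column maxima: E → 3, W → 2; minimax = 2.
1 ≠ 2, so no pure-strategy equilibrium exists.

No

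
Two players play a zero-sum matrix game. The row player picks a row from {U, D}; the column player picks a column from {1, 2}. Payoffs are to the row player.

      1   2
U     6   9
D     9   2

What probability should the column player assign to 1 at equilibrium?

7/10

Row minima: U → 6, D → 2; maximin = 6.
Column maxima: 1 → 9, 2 → 9; minimax = 9.
6 ≠ 9, so there is no saddle point; optimal play is mixed.
Let the row player play U with probability p. Expected payoff against 1: 6p + 9(1−p) = −3p + 9; against 2: 9p + 2(1−p) = 7p + 2.
Setting these equal: −3p + 9 = 7p + 2 ⇒ −10p = -7 ⇒ p = 7/10, and the value is (-3)·(7/10) + 9 = 69/10.
For the column player: with q = P(1), equating U's and D's payoffs gives −3q + 9 = 7q + 2 ⇒ q = 7/10.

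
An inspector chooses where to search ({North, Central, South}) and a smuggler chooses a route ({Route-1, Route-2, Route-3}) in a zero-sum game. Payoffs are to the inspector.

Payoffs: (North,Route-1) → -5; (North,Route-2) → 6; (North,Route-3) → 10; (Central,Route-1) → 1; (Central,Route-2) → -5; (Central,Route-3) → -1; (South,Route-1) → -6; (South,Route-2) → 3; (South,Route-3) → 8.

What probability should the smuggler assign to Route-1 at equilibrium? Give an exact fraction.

Row minima: North → -5, Central → -5, South → -6; maximin = -5.
Column maxima: Route-1 → 1, Route-2 → 6, Route-3 → 10; minimax = 1.
-5 ≠ 1, so there is no saddle point; optimal play is mixed.
South is strictly dominated by North, so the inspector never plays it.
Route-3 is strictly dominated by Route-2 (it gives the inspector strictly more in every row), so the smuggler never plays it.
On the remaining 2×2 (North, Central vs Route-1, Route-2):
Let the inspector play North with probability p. Expected payoff against Route-1: (-5)p + 1(1−p) = −6p + 1; against Route-2: 6p + (-5)(1−p) = 11p − 5.
Setting these equal: −6p + 1 = 11p − 5 ⇒ −17p = -6 ⇒ p = 6/17, and the value is (-6)·(6/17) + 1 = -19/17.
For the smuggler: with q = P(Route-1), equating North's and Central's payoffs gives −11q + 6 = 6q − 5 ⇒ q = 11/17.

11/17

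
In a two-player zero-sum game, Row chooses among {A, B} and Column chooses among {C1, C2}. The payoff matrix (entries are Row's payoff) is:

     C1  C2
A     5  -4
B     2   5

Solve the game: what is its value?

Row minima: A → -4, B → 2; maximin = 2.
Column maxima: C1 → 5, C2 → 5; minimax = 5.
2 ≠ 5, so there is no saddle point; optimal play is mixed.
Let Row play A with probability p. Expected payoff against C1: 5p + 2(1−p) = 3p + 2; against C2: (-4)p + 5(1−p) = −9p + 5.
Setting these equal: 3p + 2 = −9p + 5 ⇒ 12p = 3 ⇒ p = 1/4, and the value is (3)·(1/4) + 2 = 11/4.
For Column: with q = P(C1), equating A's and B's payoffs gives 9q − 4 = −3q + 5 ⇒ q = 3/4.

11/4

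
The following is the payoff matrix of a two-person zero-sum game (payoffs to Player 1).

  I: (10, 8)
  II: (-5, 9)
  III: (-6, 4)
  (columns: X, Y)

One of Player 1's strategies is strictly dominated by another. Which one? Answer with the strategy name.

III

I gives a strictly higher payoff than III against every column: 10 > -6, 8 > 4.
So III is strictly dominated and Player 1 never plays it.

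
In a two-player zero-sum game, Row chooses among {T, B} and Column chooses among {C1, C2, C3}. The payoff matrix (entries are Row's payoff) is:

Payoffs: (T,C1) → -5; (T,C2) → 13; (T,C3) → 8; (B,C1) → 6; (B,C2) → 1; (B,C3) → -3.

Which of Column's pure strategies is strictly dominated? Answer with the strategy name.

C3 holds Row's payoff strictly below C2 in every row: 8 < 13, -3 < 1.
So C2 is strictly dominated for Column.

C2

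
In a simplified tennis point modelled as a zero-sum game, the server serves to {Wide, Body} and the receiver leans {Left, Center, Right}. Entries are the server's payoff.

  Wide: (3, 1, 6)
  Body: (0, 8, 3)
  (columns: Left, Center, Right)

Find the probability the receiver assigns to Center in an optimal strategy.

3/10

Row minima: Wide → 1, Body → 0; maximin = 1.
Column maxima: Left → 3, Center → 8, Right → 6; minimax = 3.
1 ≠ 3, so there is no saddle point; optimal play is mixed.
Right is strictly dominated by Left (it gives the server strictly more in every row), so the receiver never plays it.
On the remaining 2×2 (Wide, Body vs Left, Center):
Let the server play Wide with probability p. Expected payoff against Left: 3p + 0(1−p) = 3p; against Center: 1p + 8(1−p) = −7p + 8.
Setting these equal: 3p = −7p + 8 ⇒ 10p = 8 ⇒ p = 4/5, and the value is (3)·(4/5) = 12/5.
For the receiver: with q = P(Left), equating Wide's and Body's payoffs gives 2q + 1 = −8q + 8 ⇒ q = 7/10.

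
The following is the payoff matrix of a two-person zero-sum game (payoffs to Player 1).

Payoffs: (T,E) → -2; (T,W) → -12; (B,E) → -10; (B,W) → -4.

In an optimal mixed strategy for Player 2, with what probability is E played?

1/2

Row minima: T → -12, B → -10; maximin = -10.
Column maxima: E → -2, W → -4; minimax = -4.
-10 ≠ -4, so there is no saddle point; optimal play is mixed.
Let Player 1 play T with probability p. Expected payoff against E: (-2)p + (-10)(1−p) = 8p − 10; against W: (-12)p + (-4)(1−p) = −8p − 4.
Setting these equal: 8p − 10 = −8p − 4 ⇒ 16p = 6 ⇒ p = 3/8, and the value is (8)·(3/8) − 10 = -7.
For Player 2: with q = P(E), equating T's and B's payoffs gives 10q − 12 = −6q − 4 ⇒ q = 1/2.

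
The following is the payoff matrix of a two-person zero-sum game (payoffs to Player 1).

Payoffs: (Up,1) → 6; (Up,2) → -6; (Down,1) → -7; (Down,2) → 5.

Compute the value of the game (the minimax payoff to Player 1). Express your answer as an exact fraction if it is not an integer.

-1/2

Row minima: Up → -6, Down → -7; maximin = -6.
Column maxima: 1 → 6, 2 → 5; minimax = 5.
-6 ≠ 5, so there is no saddle point; optimal play is mixed.
Let Player 1 play Up with probability p. Expected payoff against 1: 6p + (-7)(1−p) = 13p − 7; against 2: (-6)p + 5(1−p) = −11p + 5.
Setting these equal: 13p − 7 = −11p + 5 ⇒ 24p = 12 ⇒ p = 1/2, and the value is (13)·(1/2) − 7 = -1/2.
For Player 2: with q = P(1), equating Up's and Down's payoffs gives 12q − 6 = −12q + 5 ⇒ q = 11/24.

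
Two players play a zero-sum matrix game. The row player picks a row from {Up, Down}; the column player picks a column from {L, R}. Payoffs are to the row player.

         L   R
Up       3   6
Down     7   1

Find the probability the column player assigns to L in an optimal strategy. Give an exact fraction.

Row minima: Up → 3, Down → 1; maximin = 3.
Column maxima: L → 7, R → 6; minimax = 6.
3 ≠ 6, so there is no saddle point; optimal play is mixed.
Let the row player play Up with probability p. Expected payoff against L: 3p + 7(1−p) = −4p + 7; against R: 6p + 1(1−p) = 5p + 1.
Setting these equal: −4p + 7 = 5p + 1 ⇒ −9p = -6 ⇒ p = 2/3, and the value is (-4)·(2/3) + 7 = 13/3.
For the column player: with q = P(L), equating Up's and Down's payoffs gives −3q + 6 = 6q + 1 ⇒ q = 5/9.

5/9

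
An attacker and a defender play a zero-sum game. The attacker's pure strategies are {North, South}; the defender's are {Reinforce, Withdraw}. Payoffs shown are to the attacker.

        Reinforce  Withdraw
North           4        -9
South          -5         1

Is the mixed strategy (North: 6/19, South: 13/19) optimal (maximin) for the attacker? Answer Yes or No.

Yes

Against Reinforce this mix gives (6/19)·4 + (13/19)·(-5) = -41/19.
Against Withdraw this mix gives (6/19)·(-9) + (13/19)·1 = -41/19.
All of the defender's active replies (Reinforce, Withdraw) yield -41/19, and no column does worse for the attacker. The mix makes the defender indifferent and guarantees -41/19, so it is optimal.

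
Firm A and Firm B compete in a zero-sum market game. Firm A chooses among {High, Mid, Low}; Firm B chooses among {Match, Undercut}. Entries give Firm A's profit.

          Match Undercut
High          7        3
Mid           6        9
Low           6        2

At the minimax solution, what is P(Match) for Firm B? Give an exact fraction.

6/7

Row minima: High → 3, Mid → 6, Low → 2; maximin = 6.
Column maxima: Match → 7, Undercut → 9; minimax = 7.
6 ≠ 7, so there is no saddle point; optimal play is mixed.
Low is strictly dominated by High, so Firm A never plays it.
On the remaining 2×2 (High, Mid vs Match, Undercut):
Let Firm A play High with probability p. Expected payoff against Match: 7p + 6(1−p) = p + 6; against Undercut: 3p + 9(1−p) = −6p + 9.
Setting these equal: p + 6 = −6p + 9 ⇒ 7p = 3 ⇒ p = 3/7, and the value is (1)·(3/7) + 6 = 45/7.
For Firm B: with q = P(Match), equating High's and Mid's payoffs gives 4q + 3 = −3q + 9 ⇒ q = 6/7.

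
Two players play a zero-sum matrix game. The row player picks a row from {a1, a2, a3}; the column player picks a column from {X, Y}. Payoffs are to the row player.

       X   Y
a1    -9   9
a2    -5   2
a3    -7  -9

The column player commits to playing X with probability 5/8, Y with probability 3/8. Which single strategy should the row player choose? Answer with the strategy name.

a1

Expected payoff of a1: (5/8)·(-9) + (3/8)·9 = -9/4.
Expected payoff of a2: (5/8)·(-5) + (3/8)·2 = -19/8.
Expected payoff of a3: (5/8)·(-7) + (3/8)·(-9) = -31/4.
The largest is -9/4, so the row player's best response is a1.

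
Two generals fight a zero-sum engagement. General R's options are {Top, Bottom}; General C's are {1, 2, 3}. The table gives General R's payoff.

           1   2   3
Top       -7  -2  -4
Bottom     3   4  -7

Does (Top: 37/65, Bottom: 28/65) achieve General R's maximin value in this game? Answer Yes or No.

No

Against 1 this mix gives (37/65)·(-7) + (28/65)·3 = -35/13.
Against 2 this mix gives (37/65)·(-2) + (28/65)·4 = 38/65.
Against 3 this mix gives (37/65)·(-4) + (28/65)·(-7) = -344/65.
General C will play 3, holding General R to -344/65. Shifting weight toward the row that does better against 3 would raise this floor (the equalizing mix achieves -61/13 against both 3 and 1), so the proposed strategy is not optimal.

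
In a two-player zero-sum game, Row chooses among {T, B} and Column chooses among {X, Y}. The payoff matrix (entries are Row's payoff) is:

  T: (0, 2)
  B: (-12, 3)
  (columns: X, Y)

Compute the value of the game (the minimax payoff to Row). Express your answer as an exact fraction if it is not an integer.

Row minima: T → 0, B → -12; maximin = 0.
Column maxima: X → 0, Y → 3; minimax = 0.
Since maximin = minimax = 0, there is a saddle point and the value is 0.

0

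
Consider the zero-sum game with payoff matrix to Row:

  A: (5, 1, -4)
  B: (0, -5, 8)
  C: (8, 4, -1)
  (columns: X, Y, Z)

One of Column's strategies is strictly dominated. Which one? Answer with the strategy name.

X

Y holds Row's payoff strictly below X in every row: 1 < 5, -5 < 0, 4 < 8.
So X is strictly dominated for Column.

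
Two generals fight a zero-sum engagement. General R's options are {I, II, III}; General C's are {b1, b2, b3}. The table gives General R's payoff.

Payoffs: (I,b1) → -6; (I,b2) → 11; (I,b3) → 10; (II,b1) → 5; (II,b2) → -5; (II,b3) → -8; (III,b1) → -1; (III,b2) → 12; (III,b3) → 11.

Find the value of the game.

47/25

Row minima: I → -6, II → -8, III → -1; maximin = -1.
Column maxima: b1 → 5, b2 → 12, b3 → 11; minimax = 5.
-1 ≠ 5, so there is no saddle point; optimal play is mixed.
I is strictly dominated by III, so General R never plays it.
b2 is strictly dominated by b3 (it gives General R strictly more in every row), so General C never plays it.
On the remaining 2×2 (II, III vs b1, b3):
Let General R play II with probability p. Expected payoff against b1: 5p + (-1)(1−p) = 6p − 1; against b3: (-8)p + 11(1−p) = −19p + 11.
Setting these equal: 6p − 1 = −19p + 11 ⇒ 25p = 12 ⇒ p = 12/25, and the value is (6)·(12/25) − 1 = 47/25.
For General C: with q = P(b1), equating II's and III's payoffs gives 13q − 8 = −12q + 11 ⇒ q = 19/25.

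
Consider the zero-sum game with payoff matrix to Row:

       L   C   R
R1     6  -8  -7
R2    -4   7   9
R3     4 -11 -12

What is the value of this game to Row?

Row minima: R1 → -8, R2 → -4, R3 → -12; maximin = -4.
Column maxima: L → 6, C → 7, R → 9; minimax = 6.
-4 ≠ 6, so there is no saddle point; optimal play is mixed.
R3 is strictly dominated by R1, so Row never plays it.
With R3 eliminated, R is strictly dominated by C (it gives Row strictly more in every remaining row), so Column never plays it.
On the remaining 2×2 (R1, R2 vs L, C):
Let Row play R1 with probability p. Expected payoff against L: 6p + (-4)(1−p) = 10p − 4; against C: (-8)p + 7(1−p) = −15p + 7.
Setting these equal: 10p − 4 = −15p + 7 ⇒ 25p = 11 ⇒ p = 11/25, and the value is (10)·(11/25) − 4 = 2/5.
For Column: with q = P(L), equating R1's and R2's payoffs gives 14q − 8 = −11q + 7 ⇒ q = 3/5.

2/5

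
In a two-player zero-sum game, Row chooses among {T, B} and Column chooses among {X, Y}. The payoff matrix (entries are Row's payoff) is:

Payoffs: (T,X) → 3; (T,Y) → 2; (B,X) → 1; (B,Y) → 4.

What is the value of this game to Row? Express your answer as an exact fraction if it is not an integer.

Row minima: T → 2, B → 1; maximin = 2.
Column maxima: X → 3, Y → 4; minimax = 3.
2 ≠ 3, so there is no saddle point; optimal play is mixed.
Let Row play T with probability p. Expected payoff against X: 3p + 1(1−p) = 2p + 1; against Y: 2p + 4(1−p) = −2p + 4.
Setting these equal: 2p + 1 = −2p + 4 ⇒ 4p = 3 ⇒ p = 3/4, and the value is (2)·(3/4) + 1 = 5/2.
For Column: with q = P(X), equating T's and B's payoffs gives q + 2 = −3q + 4 ⇒ q = 1/2.

5/2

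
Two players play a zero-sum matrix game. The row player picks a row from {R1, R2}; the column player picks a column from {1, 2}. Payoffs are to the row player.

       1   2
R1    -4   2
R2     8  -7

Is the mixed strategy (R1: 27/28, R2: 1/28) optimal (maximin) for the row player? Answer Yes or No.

Against 1 this mix gives (27/28)·(-4) + (1/28)·8 = -25/7.
Against 2 this mix gives (27/28)·2 + (1/28)·(-7) = 47/28.
The column player will play 1, holding the row player to -25/7. Shifting weight toward the row that does better against 1 would raise this floor (the equalizing mix achieves -4/7 against both 1 and 2), so the proposed strategy is not optimal.

No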